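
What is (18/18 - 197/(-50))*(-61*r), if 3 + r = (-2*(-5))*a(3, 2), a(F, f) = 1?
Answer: -105469/50 ≈ -2109.4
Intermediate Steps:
r = 7 (r = -3 - 2*(-5)*1 = -3 + 10*1 = -3 + 10 = 7)
(18/18 - 197/(-50))*(-61*r) = (18/18 - 197/(-50))*(-61*7) = (18*(1/18) - 197*(-1/50))*(-427) = (1 + 197/50)*(-427) = (247/50)*(-427) = -105469/50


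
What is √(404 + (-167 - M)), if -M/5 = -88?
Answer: I*√203 ≈ 14.248*I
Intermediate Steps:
M = 440 (M = -5*(-88) = 440)
√(404 + (-167 - M)) = √(404 + (-167 - 1*440)) = √(404 + (-167 - 440)) = √(404 - 607) = √(-203) = I*√203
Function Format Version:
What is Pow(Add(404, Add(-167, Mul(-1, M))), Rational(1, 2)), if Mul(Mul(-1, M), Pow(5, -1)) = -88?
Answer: Mul(I, Pow(203, Rational(1, 2))) ≈ Mul(14.248, I)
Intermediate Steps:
M = 440 (M = Mul(-5, -88) = 440)
Pow(Add(404, Add(-167, Mul(-1, M))), Rational(1, 2)) = Pow(Add(404, Add(-167, Mul(-1, 440))), Rational(1, 2)) = Pow(Add(404, Add(-167, -440)), Rational(1, 2)) = Pow(Add(404, -607), Rational(1, 2)) = Pow(-203, Rational(1, 2)) = Mul(I, Pow(203, Rational(1, 2)))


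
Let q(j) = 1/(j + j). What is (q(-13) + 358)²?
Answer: 86620249/676 ≈ 1.2814e+5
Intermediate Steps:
q(j) = 1/(2*j)
(q(-13) + 358)² = ((½)/(-13) + 358)² = ((½)*(-1/13) + 358)² = (-1/26 + 358)² = (9307/26)² = 86620249/676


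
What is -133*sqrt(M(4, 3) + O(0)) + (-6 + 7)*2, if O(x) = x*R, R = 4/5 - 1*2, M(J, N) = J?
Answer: -264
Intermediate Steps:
R = -6/5 (R = 4*(1/5) - 2 = 4/5 - 2 = -6/5 ≈ -1.2000)
O(x) = -6*x/5 (O(x) = x*(-6/5) = -6*x/5)
-133*sqrt(M(4, 3) + O(0)) + (-6 + 7)*2 = -133*sqrt(4 - 6/5*0) + (-6 + 7)*2 = -133*sqrt(4 + 0) + 1*2 = -133*sqrt(4) + 2 = -133*2 + 2 = -266 + 2 = -264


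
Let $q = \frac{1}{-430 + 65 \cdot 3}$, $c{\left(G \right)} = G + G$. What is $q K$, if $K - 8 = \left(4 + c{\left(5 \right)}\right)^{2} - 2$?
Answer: $- \frac{202}{235} \approx -0.85957$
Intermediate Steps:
$c{\left(G \right)} = 2 G$
$q = - \frac{1}{235}$ ($q = \frac{1}{-430 + 195} = \frac{1}{-235} = - \frac{1}{235} \approx -0.0042553$)
$K = 202$ ($K = 8 + \left(\left(4 + 2 \cdot 5\right)^{2} - 2\right) = 8 - \left(2 - \left(4 + 10\right)^{2}\right) = 8 - \left(2 - 14^{2}\right) = 8 + \left(196 - 2\right) = 8 + 194 = 202$)
$q K = \left(- \frac{1}{235}\right) 202 = - \frac{202}{235}$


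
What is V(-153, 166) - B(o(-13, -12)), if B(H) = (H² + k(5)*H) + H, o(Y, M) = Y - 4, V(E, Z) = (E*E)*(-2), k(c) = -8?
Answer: -47226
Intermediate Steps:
V(E, Z) = -2*E² (V(E, Z) = E²*(-2) = -2*E²)
o(Y, M) = -4 + Y
B(H) = H² - 7*H (B(H) = (H² - 8*H) + H = H² - 7*H)
V(-153, 166) - B(o(-13, -12)) = -2*(-153)² - (-4 - 13)*(-7 + (-4 - 13)) = -2*23409 - (-17)*(-7 - 17) = -46818 - (-17)*(-24) = -46818 - 1*408 = -46818 - 408 = -47226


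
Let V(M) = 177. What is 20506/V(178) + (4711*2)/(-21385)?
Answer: 62407588/540735 ≈ 115.41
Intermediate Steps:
20506/V(178) + (4711*2)/(-21385) = 20506/177 + (4711*2)/(-21385) = 20506*(1/177) + 9422*(-1/21385) = 20506/177 - 1346/3055 = 62407588/540735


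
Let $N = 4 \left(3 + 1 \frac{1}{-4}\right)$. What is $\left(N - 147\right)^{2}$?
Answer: $18496$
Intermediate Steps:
$N = 11$ ($N = 4 \left(3 + 1 \left(- \frac{1}{4}\right)\right) = 4 \left(3 - \frac{1}{4}\right) = 4 \cdot \frac{11}{4} = 11$)
$\left(N - 147\right)^{2} = \left(11 - 147\right)^{2} = \left(-136\right)^{2} = 18496$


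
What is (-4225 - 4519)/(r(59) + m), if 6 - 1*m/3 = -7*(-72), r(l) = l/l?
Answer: 8744/1493 ≈ 5.8567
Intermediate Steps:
r(l) = 1
m = -1494 (m = 18 - (-21)*(-72) = 18 - 3*504 = 18 - 1512 = -1494)
(-4225 - 4519)/(r(59) + m) = (-4225 - 4519)/(1 - 1494) = -8744/(-1493) = -8744*(-1/1493) = 8744/1493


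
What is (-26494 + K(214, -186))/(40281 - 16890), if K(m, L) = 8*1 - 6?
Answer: -26492/23391 ≈ -1.1326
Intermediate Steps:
K(m, L) = 2 (K(m, L) = 8 - 6 = 2)
(-26494 + K(214, -186))/(40281 - 16890) = (-26494 + 2)/(40281 - 16890) = -26492/23391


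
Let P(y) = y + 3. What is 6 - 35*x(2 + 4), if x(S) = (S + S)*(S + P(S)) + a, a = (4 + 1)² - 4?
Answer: -7029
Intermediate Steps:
P(y) = 3 + y
a = 21 (a = 5² - 4 = 25 - 4 = 21)
x(S) = 21 + 2*S*(3 + 2*S) (x(S) = (S + S)*(S + (3 + S)) + 21 = (2*S)*(3 + 2*S) + 21 = 2*S*(3 + 2*S) + 21 = 21 + 2*S*(3 + 2*S))
6 - 35*x(2 + 4) = 6 - 35*(21 + 4*(2 + 4)² + 6*(2 + 4)) = 6 - 35*(21 + 4*6² + 6*6) = 6 - 35*(21 + 4*36 + 36) = 6 - 35*(21 + 144 + 36) = 6 - 35*201 = 6 - 7035 = -7029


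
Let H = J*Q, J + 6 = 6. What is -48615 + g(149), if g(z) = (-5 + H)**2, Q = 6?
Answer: -48590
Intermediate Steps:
J = 0 (J = -6 + 6 = 0)
H = 0 (H = 0*6 = 0)
g(z) = 25 (g(z) = (-5 + 0)**2 = (-5)**2 = 25)
-48615 + g(149) = -48615 + 25 = -48590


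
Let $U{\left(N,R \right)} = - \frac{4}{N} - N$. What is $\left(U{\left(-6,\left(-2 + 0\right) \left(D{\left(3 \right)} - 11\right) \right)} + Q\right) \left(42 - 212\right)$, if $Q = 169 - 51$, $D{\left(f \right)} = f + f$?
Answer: $- \frac{63580}{3} \approx -21193.0$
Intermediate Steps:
$D{\left(f \right)} = 2 f$
$Q = 118$ ($Q = 169 - 51 = 118$)
$U{\left(N,R \right)} = - N - \frac{4}{N}$
$\left(U{\left(-6,\left(-2 + 0\right) \left(D{\left(3 \right)} - 11\right) \right)} + Q\right) \left(42 - 212\right) = \left(\left(\left(-1\right) \left(-6\right) - \frac{4}{-6}\right) + 118\right) \left(42 - 212\right) = \left(\left(6 - - \frac{2}{3}\right) + 118\right) \left(-170\right) = \left(\left(6 + \frac{2}{3}\right) + 118\right) \left(-170\right) = \left(\frac{20}{3} + 118\right) \left(-170\right) = \frac{374}{3} \left(-170\right) = - \frac{63580}{3}$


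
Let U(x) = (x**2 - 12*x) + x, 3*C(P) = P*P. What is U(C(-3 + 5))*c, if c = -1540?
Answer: 178640/9 ≈ 19849.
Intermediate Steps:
C(P) = P**2/3 (C(P) = (P*P)/3 = P**2/3)
U(x) = x**2 - 11*x
U(C(-3 + 5))*c = (((-3 + 5)**2/3)*(-11 + (-3 + 5)**2/3))*(-1540) = (((1/3)*2**2)*(-11 + (1/3)*2**2))*(-1540) = (((1/3)*4)*(-11 + (1/3)*4))*(-1540) = (4*(-11 + 4/3)/3)*(-1540) = ((4/3)*(-29/3))*(-1540) = -116/9*(-1540) = 178640/9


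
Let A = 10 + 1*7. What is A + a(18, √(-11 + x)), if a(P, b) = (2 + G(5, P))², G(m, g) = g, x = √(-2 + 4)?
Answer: 417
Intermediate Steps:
x = √2 ≈ 1.4142
A = 17 (A = 10 + 7 = 17)
a(P, b) = (2 + P)²
A + a(18, √(-11 + x)) = 17 + (2 + 18)² = 17 + 20² = 17 + 400 = 417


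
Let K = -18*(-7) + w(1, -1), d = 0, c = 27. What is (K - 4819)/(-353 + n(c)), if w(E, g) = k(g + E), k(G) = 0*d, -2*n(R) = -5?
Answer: 9386/701 ≈ 13.389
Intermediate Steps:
n(R) = 5/2 (n(R) = -½*(-5) = 5/2)
k(G) = 0 (k(G) = 0*0 = 0)
w(E, g) = 0
K = 126 (K = -18*(-7) + 0 = 126 + 0 = 126)
(K - 4819)/(-353 + n(c)) = (126 - 4819)/(-353 + 5/2) = -4693/(-701/2) = -4693*(-2/701) = 9386/701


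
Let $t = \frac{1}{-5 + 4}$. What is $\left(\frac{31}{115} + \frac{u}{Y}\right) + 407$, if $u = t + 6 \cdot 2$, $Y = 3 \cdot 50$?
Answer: $\frac{1405333}{3450} \approx 407.34$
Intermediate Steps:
$t = -1$ ($t = \frac{1}{-1} = -1$)
$Y = 150$
$u = 11$ ($u = -1 + 6 \cdot 2 = -1 + 12 = 11$)
$\left(\frac{31}{115} + \frac{u}{Y}\right) + 407 = \left(\frac{31}{115} + \frac{11}{150}\right) + 407 = \frac{1183}{3450} + 407 = \frac{1405333}{3450}$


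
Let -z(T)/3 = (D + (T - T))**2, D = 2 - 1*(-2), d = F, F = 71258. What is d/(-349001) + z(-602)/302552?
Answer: -2697000308/13198868819 ≈ -0.20434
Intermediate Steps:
d = 71258
D = 4 (D = 2 + 2 = 4)
z(T) = -48 (z(T) = -3*(4 + (T - T))**2 = -3*(4 + 0)**2 = -3*4**2 = -3*16 = -48)
d/(-349001) + z(-602)/302552 = 71258/(-349001) - 48/302552 = 71258*(-1/349001) - 48*1/302552 = -71258/349001 - 6/37819 = -2697000308/13198868819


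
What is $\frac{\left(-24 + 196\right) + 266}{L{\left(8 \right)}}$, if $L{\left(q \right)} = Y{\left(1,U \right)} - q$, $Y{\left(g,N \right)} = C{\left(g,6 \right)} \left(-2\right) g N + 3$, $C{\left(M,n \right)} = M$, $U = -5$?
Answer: $\frac{438}{5} \approx 87.6$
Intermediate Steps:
$Y{\left(g,N \right)} = 3 - 2 N g^{2}$ ($Y{\left(g,N \right)} = g \left(-2\right) g N + 3 = - 2 g g N + 3 = - 2 g^{2} N + 3 = - 2 N g^{2} + 3 = 3 - 2 N g^{2}$)
$L{\left(q \right)} = 13 - q$ ($L{\left(q \right)} = \left(3 - - 10 \cdot 1^{2}\right) - q = \left(3 - \left(-10\right) 1\right) - q = \left(3 + 10\right) - q = 13 - q$)
$\frac{\left(-24 + 196\right) + 266}{L{\left(8 \right)}} = \frac{\left(-24 + 196\right) + 266}{13 - 8} = \frac{172 + 266}{13 - 8} = \frac{438}{5}$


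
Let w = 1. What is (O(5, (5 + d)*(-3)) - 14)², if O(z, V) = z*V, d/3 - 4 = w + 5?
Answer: 290521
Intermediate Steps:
d = 30 (d = 12 + 3*(1 + 5) = 12 + 3*6 = 12 + 18 = 30)
O(z, V) = V*z
(O(5, (5 + d)*(-3)) - 14)² = (((5 + 30)*(-3))*5 - 14)² = ((35*(-3))*5 - 14)² = (-105*5 - 14)² = (-525 - 14)² = (-539)² = 290521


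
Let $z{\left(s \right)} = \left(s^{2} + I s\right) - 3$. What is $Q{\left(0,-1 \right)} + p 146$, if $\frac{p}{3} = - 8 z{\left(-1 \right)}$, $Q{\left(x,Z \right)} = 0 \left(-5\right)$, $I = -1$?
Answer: $3504$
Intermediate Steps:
$z{\left(s \right)} = -3 + s^{2} - s$ ($z{\left(s \right)} = \left(s^{2} - s\right) - 3 = -3 + s^{2} - s$)
$Q{\left(x,Z \right)} = 0$
$p = 24$ ($p = 3 \left(- 8 \left(-3 + \left(-1\right)^{2} - -1\right)\right) = 3 \left(- 8 \left(-3 + 1 + 1\right)\right) = 3 \left(\left(-8\right) \left(-1\right)\right) = 3 \cdot 8 = 24$)
$Q{\left(0,-1 \right)} + p 146 = 0 + 24 \cdot 146 = 0 + 3504 = 3504$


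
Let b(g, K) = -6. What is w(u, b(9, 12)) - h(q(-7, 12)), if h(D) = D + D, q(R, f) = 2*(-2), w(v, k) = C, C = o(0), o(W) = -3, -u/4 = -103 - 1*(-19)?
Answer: 5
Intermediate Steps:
u = 336 (u = -4*(-103 - 1*(-19)) = -4*(-103 + 19) = -4*(-84) = 336)
C = -3
w(v, k) = -3
q(R, f) = -4
h(D) = 2*D
w(u, b(9, 12)) - h(q(-7, 12)) = -3 - 2*(-4) = -3 - 1*(-8) = -3 + 8 = 5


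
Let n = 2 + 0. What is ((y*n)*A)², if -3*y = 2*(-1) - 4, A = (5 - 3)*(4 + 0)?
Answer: 1024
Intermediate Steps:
n = 2
A = 8 (A = 2*4 = 8)
y = 2 (y = -(2*(-1) - 4)/3 = -(-2 - 4)/3 = -⅓*(-6) = 2)
((y*n)*A)² = ((2*2)*8)² = (4*8)² = 32² = 1024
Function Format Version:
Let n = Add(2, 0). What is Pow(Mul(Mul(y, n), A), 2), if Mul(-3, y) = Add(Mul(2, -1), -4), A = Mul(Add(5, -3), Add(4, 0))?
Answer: 1024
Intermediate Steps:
n = 2
A = 8 (A = Mul(2, 4) = 8)
y = 2 (y = Mul(Rational(-1, 3), Add(Mul(2, -1), -4)) = Mul(Rational(-1, 3), Add(-2, -4)) = Mul(Rational(-1, 3), -6) = 2)
Pow(Mul(Mul(y, n), A), 2) = Pow(Mul(Mul(2, 2), 8), 2) = Pow(Mul(4, 8), 2) = Pow(32, 2) = 1024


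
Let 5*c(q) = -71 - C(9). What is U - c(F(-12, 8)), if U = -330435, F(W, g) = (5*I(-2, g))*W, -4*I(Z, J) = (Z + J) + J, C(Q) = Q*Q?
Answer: -1652023/5 ≈ -3.3040e+5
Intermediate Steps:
C(Q) = Q²
I(Z, J) = -J/2 - Z/4 (I(Z, J) = -((Z + J) + J)/4 = -((J + Z) + J)/4 = -(Z + 2*J)/4 = -J/2 - Z/4)
F(W, g) = W*(5/2 - 5*g/2) (F(W, g) = (5*(-g/2 - ¼*(-2)))*W = (5*(-g/2 + ½))*W = (5*(½ - g/2))*W = (5/2 - 5*g/2)*W = W*(5/2 - 5*g/2))
c(q) = -152/5 (c(q) = (-71 - 1*9²)/5 = (-71 - 1*81)/5 = (-71 - 81)/5 = (⅕)*(-152) = -152/5)
U - c(F(-12, 8)) = -330435 - 1*(-152/5) = -330435 + 152/5 = -1652023/5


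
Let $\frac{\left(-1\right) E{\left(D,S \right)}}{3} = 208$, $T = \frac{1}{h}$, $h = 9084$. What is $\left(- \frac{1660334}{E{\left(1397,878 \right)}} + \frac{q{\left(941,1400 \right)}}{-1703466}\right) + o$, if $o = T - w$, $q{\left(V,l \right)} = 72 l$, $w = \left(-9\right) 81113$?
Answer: $\frac{419913487146759}{573121672} \approx 7.3268 \cdot 10^{5}$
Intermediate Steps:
$w = -730017$
$T = \frac{1}{9084} \approx 0.00011008$
$E{\left(D,S \right)} = -624$ ($E{\left(D,S \right)} = \left(-3\right) 208 = -624$)
$o = \frac{6631474429}{9084}$ ($o = \frac{1}{9084} - -730017 = \frac{1}{9084} + 730017 = \frac{6631474429}{9084} \approx 7.3002 \cdot 10^{5}$)
$\left(- \frac{1660334}{E{\left(1397,878 \right)}} + \frac{q{\left(941,1400 \right)}}{-1703466}\right) + o = \left(- \frac{1660334}{-624} + \frac{72 \cdot 1400}{-1703466}\right) + \frac{6631474429}{9084} = \left(\left(-1660334\right) \left(- \frac{1}{624}\right) + 100800 \left(- \frac{1}{1703466}\right)\right) + \frac{6631474429}{9084} = \left(\frac{63859}{24} - \frac{5600}{94637}\right) + \frac{6631474429}{9084} = \frac{6043289783}{2271288} + \frac{6631474429}{9084} = \frac{419913487146759}{573121672}$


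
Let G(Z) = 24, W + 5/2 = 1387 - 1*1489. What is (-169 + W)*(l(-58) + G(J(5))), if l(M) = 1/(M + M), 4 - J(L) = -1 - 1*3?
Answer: -1522301/232 ≈ -6561.6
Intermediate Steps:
J(L) = 8 (J(L) = 4 - (-1 - 1*3) = 4 - (-1 - 3) = 4 - 1*(-4) = 4 + 4 = 8)
W = -209/2 (W = -5/2 + (1387 - 1*1489) = -5/2 + (1387 - 1489) = -5/2 - 102 = -209/2 ≈ -104.50)
l(M) = 1/(2*M)
(-169 + W)*(l(-58) + G(J(5))) = (-169 - 209/2)*((½)/(-58) + 24) = -547*((½)*(-1/58) + 24)/2 = -547*(-1/116 + 24)/2 = -547/2*2783/116 = -1522301/232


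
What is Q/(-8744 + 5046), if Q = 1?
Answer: -1/3698 ≈ -0.00027042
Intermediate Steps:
Q/(-8744 + 5046) = 1/(-8744 + 5046) = 1/(-3698) = 1*(-1/3698) = -1/3698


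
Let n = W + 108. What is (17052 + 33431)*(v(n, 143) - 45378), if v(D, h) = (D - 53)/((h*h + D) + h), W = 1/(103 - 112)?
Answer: -426776998280024/186299 ≈ -2.2908e+9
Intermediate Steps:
W = -⅑ (W = 1/(-9) = -⅑ ≈ -0.11111)
n = 971/9 (n = -⅑ + 108 = 971/9 ≈ 107.89)
v(D, h) = (-53 + D)/(D + h + h²) (v(D, h) = (-53 + D)/((h² + D) + h) = (-53 + D)/((D + h²) + h) = (-53 + D)/(D + h + h²))
(17052 + 33431)*(v(n, 143) - 45378) = (17052 + 33431)*((-53 + 971/9)/(971/9 + 143 + 143²) - 45378) = 50483*((494/9)/(971/9 + 143 + 20449) - 45378) = 50483*((494/9)/(186299/9) - 45378) = 50483*((9/186299)*(494/9) - 45378) = 50483*(494/186299 - 45378) = 50483*(-8453875528/186299) = -426776998280024/186299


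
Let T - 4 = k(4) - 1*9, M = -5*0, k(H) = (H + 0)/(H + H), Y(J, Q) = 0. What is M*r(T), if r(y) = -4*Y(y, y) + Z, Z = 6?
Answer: 0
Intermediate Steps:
k(H) = 1/2 (k(H) = H/((2*H)) = H*(1/(2*H)) = 1/2)
M = 0
T = -9/2 (T = 4 + (1/2 - 1*9) = 4 + (1/2 - 9) = 4 - 17/2 = -9/2 ≈ -4.5000)
r(y) = 6 (r(y) = -4*0 + 6 = 0 + 6 = 6)
M*r(T) = 0*6 = 0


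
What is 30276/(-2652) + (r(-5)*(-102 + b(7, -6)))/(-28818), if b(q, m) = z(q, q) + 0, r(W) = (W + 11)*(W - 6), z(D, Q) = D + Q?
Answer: -12331897/1061463 ≈ -11.618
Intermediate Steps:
r(W) = (-6 + W)*(11 + W) (r(W) = (11 + W)*(-6 + W) = (-6 + W)*(11 + W))
b(q, m) = 2*q (b(q, m) = (q + q) + 0 = 2*q + 0 = 2*q)
30276/(-2652) + (r(-5)*(-102 + b(7, -6)))/(-28818) = 30276/(-2652) + ((-66 + (-5)² + 5*(-5))*(-102 + 2*7))/(-28818) = 30276*(-1/2652) + ((-66 + 25 - 25)*(-102 + 14))*(-1/28818) = -2523/221 - 66*(-88)*(-1/28818) = -2523/221 + 5808*(-1/28818) = -2523/221 - 968/4803 = -12331897/1061463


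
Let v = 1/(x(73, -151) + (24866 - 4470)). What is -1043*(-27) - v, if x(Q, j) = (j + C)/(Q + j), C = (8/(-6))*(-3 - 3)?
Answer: 3446540301/122387 ≈ 28161.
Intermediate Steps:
C = 8 (C = (8*(-⅙))*(-6) = -4/3*(-6) = 8)
x(Q, j) = (8 + j)/(Q + j) (x(Q, j) = (j + 8)/(Q + j) = (8 + j)/(Q + j))
v = 6/122387 (v = 1/((8 - 151)/(73 - 151) + (24866 - 4470)) = 1/(-143/(-78) + 20396) = 1/(-1/78*(-143) + 20396) = 1/(11/6 + 20396) = 1/(122387/6) = 6/122387 ≈ 4.9025e-5)
-1043*(-27) - v = -1043*(-27) - 1*6/122387 = 28161 - 6/122387 = 3446540301/122387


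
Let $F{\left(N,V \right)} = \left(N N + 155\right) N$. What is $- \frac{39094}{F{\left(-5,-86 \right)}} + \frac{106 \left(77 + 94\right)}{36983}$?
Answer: $\frac{731063401}{16642350} \approx 43.928$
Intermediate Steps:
$F{\left(N,V \right)} = N \left(155 + N^{2}\right)$ ($F{\left(N,V \right)} = \left(N^{2} + 155\right) N = \left(155 + N^{2}\right) N = N \left(155 + N^{2}\right)$)
$- \frac{39094}{F{\left(-5,-86 \right)}} + \frac{106 \left(77 + 94\right)}{36983} = - \frac{39094}{\left(-5\right) \left(155 + \left(-5\right)^{2}\right)} + \frac{106 \left(77 + 94\right)}{36983} = - \frac{39094}{\left(-5\right) \left(155 + 25\right)} + 106 \cdot 171 \cdot \frac{1}{36983} = - \frac{39094}{\left(-5\right) 180} + 18126 \cdot \frac{1}{36983} = - \frac{39094}{-900} + \frac{18126}{36983} = \left(-39094\right) \left(- \frac{1}{900}\right) + \frac{18126}{36983} = \frac{19547}{450} + \frac{18126}{36983} = \frac{731063401}{16642350}$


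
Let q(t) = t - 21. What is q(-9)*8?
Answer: -240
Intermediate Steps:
q(t) = -21 + t
q(-9)*8 = (-21 - 9)*8 = -30*8 = -240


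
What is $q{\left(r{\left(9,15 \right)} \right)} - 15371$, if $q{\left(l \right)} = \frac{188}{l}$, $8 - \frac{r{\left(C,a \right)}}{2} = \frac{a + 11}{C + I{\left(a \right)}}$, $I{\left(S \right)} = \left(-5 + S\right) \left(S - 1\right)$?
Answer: $- \frac{8954290}{583} \approx -15359.0$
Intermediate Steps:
$I{\left(S \right)} = \left(-1 + S\right) \left(-5 + S\right)$ ($I{\left(S \right)} = \left(-5 + S\right) \left(-1 + S\right) = \left(-1 + S\right) \left(-5 + S\right)$)
$r{\left(C,a \right)} = 16 - \frac{2 \left(11 + a\right)}{5 + C + a^{2} - 6 a}$ ($r{\left(C,a \right)} = 16 - 2 \frac{a + 11}{C + \left(5 + a^{2} - 6 a\right)} = 16 - 2 \frac{11 + a}{5 + C + a^{2} - 6 a} = 16 - \frac{2 \left(11 + a\right)}{5 + C + a^{2} - 6 a}$)
$q{\left(r{\left(9,15 \right)} \right)} - 15371 = \frac{188}{2 \frac{1}{5 + 9 + 15^{2} - 90} \left(29 - 735 + 8 \cdot 9 + 8 \cdot 15^{2}\right)} - 15371 = \frac{188}{2 \frac{1}{5 + 9 + 225 - 90} \left(29 - 735 + 72 + 8 \cdot 225\right)} - 15371 = \frac{188}{2 \cdot \frac{1}{149} \left(29 - 735 + 72 + 1800\right)} - 15371 = \frac{188}{2 \cdot \frac{1}{149} \cdot 1166} - 15371 = \frac{188}{\frac{2332}{149}} - 15371 = 188 \cdot \frac{149}{2332} - 15371 = \frac{7003}{583} - 15371 = - \frac{8954290}{583}$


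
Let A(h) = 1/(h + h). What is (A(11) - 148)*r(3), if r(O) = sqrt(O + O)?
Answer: -3255*sqrt(6)/22 ≈ -362.41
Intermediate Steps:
A(h) = 1/(2*h)
r(O) = sqrt(2)*sqrt(O) (r(O) = sqrt(2*O) = sqrt(2)*sqrt(O))
(A(11) - 148)*r(3) = ((1/2)/11 - 148)*(sqrt(2)*sqrt(3)) = ((1/2)*(1/11) - 148)*sqrt(6) = (1/22 - 148)*sqrt(6) = -3255*sqrt(6)/22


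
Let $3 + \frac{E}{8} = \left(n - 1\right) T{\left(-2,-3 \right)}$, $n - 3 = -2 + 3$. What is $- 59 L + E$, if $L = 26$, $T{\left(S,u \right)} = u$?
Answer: $-1630$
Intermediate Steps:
$n = 4$ ($n = 3 + \left(-2 + 3\right) = 3 + 1 = 4$)
$E = -96$ ($E = -24 + 8 \left(4 - 1\right) \left(-3\right) = -24 + 8 \cdot 3 \left(-3\right) = -24 + 8 \left(-9\right) = -24 - 72 = -96$)
$- 59 L + E = \left(-59\right) 26 - 96 = -1534 - 96 = -1630$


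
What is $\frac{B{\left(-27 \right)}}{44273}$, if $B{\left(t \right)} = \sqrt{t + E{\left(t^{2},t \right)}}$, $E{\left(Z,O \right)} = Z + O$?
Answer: $\frac{15 \sqrt{3}}{44273} \approx 0.00058683$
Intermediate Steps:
$E{\left(Z,O \right)} = O + Z$
$B{\left(t \right)} = \sqrt{t^{2} + 2 t}$ ($B{\left(t \right)} = \sqrt{t + \left(t + t^{2}\right)} = \sqrt{t^{2} + 2 t}$)
$\frac{B{\left(-27 \right)}}{44273} = \frac{\sqrt{- 27 \left(2 - 27\right)}}{44273} = \sqrt{\left(-27\right) \left(-25\right)} \frac{1}{44273} = \sqrt{675} \cdot \frac{1}{44273} = 15 \sqrt{3} \cdot \frac{1}{44273} = \frac{15 \sqrt{3}}{44273}$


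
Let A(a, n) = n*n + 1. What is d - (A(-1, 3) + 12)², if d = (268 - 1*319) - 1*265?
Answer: -800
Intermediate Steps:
A(a, n) = 1 + n² (A(a, n) = n² + 1 = 1 + n²)
d = -316 (d = (268 - 319) - 265 = -51 - 265 = -316)
d - (A(-1, 3) + 12)² = -316 - ((1 + 3²) + 12)² = -316 - ((1 + 9) + 12)² = -316 - (10 + 12)² = -316 - 1*22² = -316 - 1*484 = -316 - 484 = -800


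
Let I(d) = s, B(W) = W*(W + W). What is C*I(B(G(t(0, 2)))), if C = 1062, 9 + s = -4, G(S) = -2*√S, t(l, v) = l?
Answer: -13806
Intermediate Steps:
s = -13 (s = -9 - 4 = -13)
B(W) = 2*W² (B(W) = W*(2*W) = 2*W²)
I(d) = -13
C*I(B(G(t(0, 2)))) = 1062*(-13) = -13806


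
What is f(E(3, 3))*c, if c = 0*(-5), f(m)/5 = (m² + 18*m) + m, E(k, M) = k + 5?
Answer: 0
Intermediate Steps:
E(k, M) = 5 + k
f(m) = 5*m² + 95*m (f(m) = 5*((m² + 18*m) + m) = 5*(m² + 19*m) = 5*m² + 95*m)
c = 0
f(E(3, 3))*c = (5*(5 + 3)*(19 + (5 + 3)))*0 = (5*8*(19 + 8))*0 = (5*8*27)*0 = 1080*0 = 0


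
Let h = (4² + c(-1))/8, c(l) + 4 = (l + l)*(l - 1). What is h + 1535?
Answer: 1537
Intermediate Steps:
c(l) = -4 + 2*l*(-1 + l) (c(l) = -4 + (l + l)*(l - 1) = -4 + (2*l)*(-1 + l) = -4 + 2*l*(-1 + l))
h = 2 (h = (4² + (-4 - 2*(-1) + 2*(-1)²))/8 = (16 + (-4 + 2 + 2*1))*(⅛) = (16 + (-4 + 2 + 2))*(⅛) = (16 + 0)*(⅛) = 16*(⅛) = 2)
h + 1535 = 2 + 1535 = 1537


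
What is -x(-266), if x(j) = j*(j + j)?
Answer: -141512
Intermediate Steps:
x(j) = 2*j² (x(j) = j*(2*j) = 2*j²)
-x(-266) = -2*(-266)² = -2*70756 = -1*141512 = -141512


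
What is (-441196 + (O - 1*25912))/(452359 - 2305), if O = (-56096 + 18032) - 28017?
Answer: -533189/450054 ≈ -1.1847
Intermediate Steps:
O = -66081 (O = -38064 - 28017 = -66081)
(-441196 + (O - 1*25912))/(452359 - 2305) = (-441196 + (-66081 - 1*25912))/(452359 - 2305) = (-441196 + (-66081 - 25912))/450054 = (-441196 - 91993)*(1/450054) = -533189*1/450054 = -533189/450054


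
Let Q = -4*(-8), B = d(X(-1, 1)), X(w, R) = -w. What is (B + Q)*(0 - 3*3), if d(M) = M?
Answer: -297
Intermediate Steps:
B = 1 (B = -1*(-1) = 1)
Q = 32
(B + Q)*(0 - 3*3) = (1 + 32)*(0 - 3*3) = 33*(0 - 9) = 33*(-9) = -297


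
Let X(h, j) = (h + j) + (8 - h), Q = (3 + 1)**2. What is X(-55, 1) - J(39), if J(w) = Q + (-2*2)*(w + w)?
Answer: 305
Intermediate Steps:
Q = 16 (Q = 4**2 = 16)
J(w) = 16 - 8*w (J(w) = 16 + (-2*2)*(w + w) = 16 - 8*w)
X(h, j) = 8 + j
X(-55, 1) - J(39) = (8 + 1) - (16 - 8*39) = 9 - (16 - 312) = 9 - 1*(-296) = 9 + 296 = 305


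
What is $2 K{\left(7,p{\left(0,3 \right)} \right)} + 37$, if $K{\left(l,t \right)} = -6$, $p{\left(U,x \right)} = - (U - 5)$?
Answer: $25$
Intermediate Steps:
$p{\left(U,x \right)} = 5 - U$ ($p{\left(U,x \right)} = - (-5 + U) = 5 - U$)
$2 K{\left(7,p{\left(0,3 \right)} \right)} + 37 = 2 \left(-6\right) + 37 = -12 + 37 = 25$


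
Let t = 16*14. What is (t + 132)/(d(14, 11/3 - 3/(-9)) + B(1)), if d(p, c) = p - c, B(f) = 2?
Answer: 89/3 ≈ 29.667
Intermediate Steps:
t = 224
(t + 132)/(d(14, 11/3 - 3/(-9)) + B(1)) = (224 + 132)/((14 - (11/3 - 3/(-9))) + 2) = 356/((14 - (11*(⅓) - 3*(-⅑))) + 2) = 356/((14 - (11/3 + ⅓)) + 2) = 356/((14 - 1*4) + 2) = 356/((14 - 4) + 2) = 356/(10 + 2) = 356/12 = 356*(1/12) = 89/3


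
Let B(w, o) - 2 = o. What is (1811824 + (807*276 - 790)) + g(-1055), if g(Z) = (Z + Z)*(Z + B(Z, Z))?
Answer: 6481646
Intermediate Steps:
B(w, o) = 2 + o
g(Z) = 2*Z*(2 + 2*Z) (g(Z) = (Z + Z)*(Z + (2 + Z)) = (2*Z)*(2 + 2*Z) = 2*Z*(2 + 2*Z))
(1811824 + (807*276 - 790)) + g(-1055) = (1811824 + (807*276 - 790)) + 4*(-1055)*(1 - 1055) = (1811824 + (222732 - 790)) + 4*(-1055)*(-1054) = (1811824 + 221942) + 4447880 = 2033766 + 4447880 = 6481646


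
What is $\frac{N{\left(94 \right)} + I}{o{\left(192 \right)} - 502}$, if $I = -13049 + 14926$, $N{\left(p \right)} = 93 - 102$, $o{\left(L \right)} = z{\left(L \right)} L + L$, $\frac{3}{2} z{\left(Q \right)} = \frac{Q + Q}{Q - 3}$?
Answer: $- \frac{58842}{1573} \approx -37.407$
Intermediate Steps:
$z{\left(Q \right)} = \frac{4 Q}{3 \left(-3 + Q\right)}$ ($z{\left(Q \right)} = \frac{2 \frac{Q + Q}{Q - 3}}{3} = \frac{2 \frac{2 Q}{-3 + Q}}{3} = \frac{4 Q}{3 \left(-3 + Q\right)}$)
$o{\left(L \right)} = L + \frac{4 L^{2}}{3 \left(-3 + L\right)}$ ($o{\left(L \right)} = \frac{4 L}{3 \left(-3 + L\right)} L + L = \frac{4 L^{2}}{3 \left(-3 + L\right)} + L = L + \frac{4 L^{2}}{3 \left(-3 + L\right)}$)
$N{\left(p \right)} = -9$
$I = 1877$
$\frac{N{\left(94 \right)} + I}{o{\left(192 \right)} - 502} = \frac{-9 + 1877}{\frac{1}{3} \cdot 192 \frac{1}{-3 + 192} \left(-9 + 7 \cdot 192\right) - 502} = \frac{1868}{\frac{1}{3} \cdot 192 \cdot \frac{1}{189} \left(-9 + 1344\right) - 502} = \frac{1868}{\frac{1}{3} \cdot 192 \cdot \frac{1}{189} \cdot 1335 - 502} = \frac{1868}{\frac{28480}{63} - 502} = \frac{1868}{- \frac{3146}{63}} = 1868 \left(- \frac{63}{3146}\right) = - \frac{58842}{1573}$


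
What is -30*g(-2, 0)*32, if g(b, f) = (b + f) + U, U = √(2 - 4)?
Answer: 1920 - 960*I*√2 ≈ 1920.0 - 1357.6*I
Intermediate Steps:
U = I*√2 (U = √(-2) = I*√2 ≈ 1.4142*I)
g(b, f) = b + f + I*√2 (g(b, f) = (b + f) + I*√2 = b + f + I*√2)
-30*g(-2, 0)*32 = -30*(-2 + 0 + I*√2)*32 = -30*(-2 + I*√2)*32 = (60 - 30*I*√2)*32 = 1920 - 960*I*√2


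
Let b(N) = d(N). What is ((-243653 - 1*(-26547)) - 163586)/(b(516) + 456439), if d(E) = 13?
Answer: -95173/114113 ≈ -0.83402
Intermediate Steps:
b(N) = 13
((-243653 - 1*(-26547)) - 163586)/(b(516) + 456439) = ((-243653 - 1*(-26547)) - 163586)/(13 + 456439) = ((-243653 + 26547) - 163586)/456452 = (-217106 - 163586)*(1/456452) = -380692*1/456452 = -95173/114113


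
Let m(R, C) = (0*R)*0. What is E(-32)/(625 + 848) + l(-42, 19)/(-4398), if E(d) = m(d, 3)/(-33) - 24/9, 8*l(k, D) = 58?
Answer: -89629/25913016 ≈ -0.0034588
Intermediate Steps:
l(k, D) = 29/4 (l(k, D) = (1/8)*58 = 29/4)
m(R, C) = 0 (m(R, C) = 0*0 = 0)
E(d) = -8/3 (E(d) = 0/(-33) - 24/9 = 0*(-1/33) - 24*1/9 = 0 - 8/3 = -8/3)
E(-32)/(625 + 848) + l(-42, 19)/(-4398) = -8/(3*(625 + 848)) + (29/4)/(-4398) = -8/3/1473 + (29/4)*(-1/4398) = -8/3*1/1473 - 29/17592 = -8/4419 - 29/17592 = -89629/25913016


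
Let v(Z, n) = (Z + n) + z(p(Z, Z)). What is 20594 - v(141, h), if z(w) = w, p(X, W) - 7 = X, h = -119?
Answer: 20424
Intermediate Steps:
p(X, W) = 7 + X
v(Z, n) = 7 + n + 2*Z (v(Z, n) = (Z + n) + (7 + Z) = 7 + n + 2*Z)
20594 - v(141, h) = 20594 - (7 - 119 + 2*141) = 20594 - (7 - 119 + 282) = 20594 - 1*170 = 20594 - 170 = 20424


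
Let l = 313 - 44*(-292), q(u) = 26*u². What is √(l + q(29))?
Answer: √35027 ≈ 187.16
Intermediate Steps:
l = 13161 (l = 313 + 12848 = 13161)
√(l + q(29)) = √(13161 + 26*29²) = √(13161 + 26*841) = √(13161 + 21866) = √35027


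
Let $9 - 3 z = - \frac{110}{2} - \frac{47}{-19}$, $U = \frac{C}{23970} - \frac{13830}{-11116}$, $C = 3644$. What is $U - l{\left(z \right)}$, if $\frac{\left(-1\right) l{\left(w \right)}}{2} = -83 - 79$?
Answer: $- \frac{21489489169}{66612630} \approx -322.6$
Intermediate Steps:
$U = \frac{93002951}{66612630}$ ($U = \frac{3644}{23970} - \frac{13830}{-11116} = 3644 \cdot \frac{1}{23970} - - \frac{6915}{5558} = \frac{1822}{11985} + \frac{6915}{5558} = \frac{93002951}{66612630} \approx 1.3962$)
$z = \frac{1169}{57}$ ($z = 3 - \frac{- \frac{110}{2} - \frac{47}{-19}}{3} = 3 - \frac{\left(-110\right) \frac{1}{2} - - \frac{47}{19}}{3} = 3 - \frac{-55 + \frac{47}{19}}{3} = 3 - - \frac{998}{57} = 3 + \frac{998}{57} = \frac{1169}{57} \approx 20.509$)
$l{\left(w \right)} = 324$ ($l{\left(w \right)} = - 2 \left(-83 - 79\right) = \left(-2\right) \left(-162\right) = 324$)
$U - l{\left(z \right)} = \frac{93002951}{66612630} - 324 = - \frac{21489489169}{66612630}$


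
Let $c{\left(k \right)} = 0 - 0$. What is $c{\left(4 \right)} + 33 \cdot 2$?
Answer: $66$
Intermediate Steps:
$c{\left(k \right)} = 0$ ($c{\left(k \right)} = 0 + 0 = 0$)
$c{\left(4 \right)} + 33 \cdot 2 = 0 + 33 \cdot 2 = 0 + 66 = 66$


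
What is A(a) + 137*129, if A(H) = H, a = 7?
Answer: 17680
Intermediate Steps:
A(a) + 137*129 = 7 + 137*129 = 7 + 17673 = 17680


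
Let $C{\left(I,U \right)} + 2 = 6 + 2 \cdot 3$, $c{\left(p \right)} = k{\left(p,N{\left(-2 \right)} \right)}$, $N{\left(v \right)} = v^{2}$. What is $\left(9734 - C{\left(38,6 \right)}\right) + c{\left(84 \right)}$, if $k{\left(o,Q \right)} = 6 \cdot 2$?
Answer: $9736$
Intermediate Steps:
$k{\left(o,Q \right)} = 12$
$c{\left(p \right)} = 12$
$C{\left(I,U \right)} = 10$ ($C{\left(I,U \right)} = -2 + \left(6 + 2 \cdot 3\right) = -2 + \left(6 + 6\right) = -2 + 12 = 10$)
$\left(9734 - C{\left(38,6 \right)}\right) + c{\left(84 \right)} = \left(9734 - 10\right) + 12 = 9724 + 12 = 9736$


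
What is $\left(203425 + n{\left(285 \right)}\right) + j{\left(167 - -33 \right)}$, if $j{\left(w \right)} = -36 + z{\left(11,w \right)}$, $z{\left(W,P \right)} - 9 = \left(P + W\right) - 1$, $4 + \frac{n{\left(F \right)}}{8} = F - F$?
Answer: $203576$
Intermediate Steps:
$n{\left(F \right)} = -32$ ($n{\left(F \right)} = -32 + 8 \left(F - F\right) = -32 + 8 \cdot 0 = -32 + 0 = -32$)
$z{\left(W,P \right)} = 8 + P + W$ ($z{\left(W,P \right)} = 9 - \left(1 - P - W\right) = 9 + \left(-1 + P + W\right) = 8 + P + W$)
$j{\left(w \right)} = -17 + w$ ($j{\left(w \right)} = -36 + \left(8 + w + 11\right) = -36 + \left(19 + w\right) = -17 + w$)
$\left(203425 + n{\left(285 \right)}\right) + j{\left(167 - -33 \right)} = \left(203425 - 32\right) + \left(-17 + \left(167 - -33\right)\right) = 203393 + \left(-17 + \left(167 + 33\right)\right) = 203393 + \left(-17 + 200\right) = 203393 + 183 = 203576$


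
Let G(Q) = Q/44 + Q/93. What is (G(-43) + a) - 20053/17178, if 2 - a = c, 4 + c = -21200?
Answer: 82802048499/3905132 ≈ 21203.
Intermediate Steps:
c = -21204 (c = -4 - 21200 = -21204)
a = 21206 (a = 2 - 1*(-21204) = 2 + 21204 = 21206)
G(Q) = 137*Q/4092 (G(Q) = Q*(1/44) + Q*(1/93) = Q/44 + Q/93 = 137*Q/4092)
(G(-43) + a) - 20053/17178 = ((137/4092)*(-43) + 21206) - 20053/17178 = (-5891/4092 + 21206) - 20053*1/17178 = 86769061/4092 - 20053/17178 = 82802048499/3905132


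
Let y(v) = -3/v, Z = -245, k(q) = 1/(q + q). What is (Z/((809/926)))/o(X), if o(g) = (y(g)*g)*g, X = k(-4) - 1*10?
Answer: -1814960/196587 ≈ -9.2323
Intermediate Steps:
k(q) = 1/(2*q)
X = -81/8 (X = (½)/(-4) - 1*10 = (½)*(-¼) - 10 = -⅛ - 10 = -81/8 ≈ -10.125)
o(g) = -3*g (o(g) = ((-3/g)*g)*g = -3*g)
(Z/((809/926)))/o(X) = (-245/(809/926))/((-3*(-81/8))) = (-245/(809*(1/926)))/(243/8) = -245/809/926*(8/243) = -245*926/809*(8/243) = -226870/809*8/243 = -1814960/196587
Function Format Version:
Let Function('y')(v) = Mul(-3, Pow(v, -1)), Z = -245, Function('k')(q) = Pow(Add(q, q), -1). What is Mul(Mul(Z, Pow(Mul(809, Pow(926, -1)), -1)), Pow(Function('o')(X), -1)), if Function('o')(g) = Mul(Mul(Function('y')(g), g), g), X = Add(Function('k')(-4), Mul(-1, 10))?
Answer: Rational(-1814960, 196587) ≈ -9.2323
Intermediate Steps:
Function('k')(q) = Mul(Rational(1, 2), Pow(q, -1)) (Function('k')(q) = Pow(Mul(2, q), -1) = Mul(Rational(1, 2), Pow(q, -1)))
X = Rational(-81, 8) (X = Add(Mul(Rational(1, 2), Pow(-4, -1)), Mul(-1, 10)) = Add(Mul(Rational(1, 2), Rational(-1, 4)), -10) = Add(Rational(-1, 8), -10) = Rational(-81, 8) ≈ -10.125)
Function('o')(g) = Mul(-3, g) (Function('o')(g) = Mul(Mul(Mul(-3, Pow(g, -1)), g), g) = Mul(-3, g))
Mul(Mul(Z, Pow(Mul(809, Pow(926, -1)), -1)), Pow(Function('o')(X), -1)) = Mul(Mul(-245, Pow(Mul(809, Pow(926, -1)), -1)), Pow(Mul(-3, Rational(-81, 8)), -1)) = Mul(Mul(-245, Pow(Mul(809, Rational(1, 926)), -1)), Pow(Rational(243, 8), -1)) = Mul(Mul(-245, Pow(Rational(809, 926), -1)), Rational(8, 243)) = Mul(Mul(-245, Rational(926, 809)), Rational(8, 243)) = Mul(Rational(-226870, 809), Rational(8, 243)) = Rational(-1814960, 196587)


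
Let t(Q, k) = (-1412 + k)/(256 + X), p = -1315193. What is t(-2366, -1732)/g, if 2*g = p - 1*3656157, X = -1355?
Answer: -3144/2731756825 ≈ -1.1509e-6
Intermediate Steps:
t(Q, k) = 1412/1099 - k/1099 (t(Q, k) = (-1412 + k)/(256 - 1355) = (-1412 + k)/(-1099) = (-1412 + k)*(-1/1099) = 1412/1099 - k/1099)
g = -2485675 (g = (-1315193 - 1*3656157)/2 = (-1315193 - 3656157)/2 = (½)*(-4971350) = -2485675)
t(-2366, -1732)/g = (1412/1099 - 1/1099*(-1732))/(-2485675) = (1412/1099 + 1732/1099)*(-1/2485675) = (3144/1099)*(-1/2485675) = -3144/2731756825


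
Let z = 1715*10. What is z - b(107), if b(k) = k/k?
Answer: 17149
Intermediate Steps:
z = 17150
b(k) = 1
z - b(107) = 17150 - 1*1 = 17150 - 1 = 17149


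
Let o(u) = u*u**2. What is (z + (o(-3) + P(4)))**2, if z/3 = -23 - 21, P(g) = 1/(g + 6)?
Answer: 2524921/100 ≈ 25249.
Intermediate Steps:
o(u) = u**3
P(g) = 1/(6 + g)
z = -132 (z = 3*(-23 - 21) = 3*(-44) = -132)
(z + (o(-3) + P(4)))**2 = (-132 + ((-3)**3 + 1/(6 + 4)))**2 = (-132 + (-27 + 1/10))**2 = (-132 - 269/10)**2 = (-1589/10)**2 = 2524921/100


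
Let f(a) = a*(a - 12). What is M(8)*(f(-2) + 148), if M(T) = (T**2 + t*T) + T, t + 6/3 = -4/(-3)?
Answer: 35200/3 ≈ 11733.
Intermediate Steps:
t = -2/3 (t = -2 - 4/(-3) = -2 - 4*(-1/3) = -2 + 4/3 = -2/3 ≈ -0.66667)
f(a) = a*(-12 + a)
M(T) = T**2 + T/3 (M(T) = (T**2 - 2*T/3) + T = T**2 + T/3)
M(8)*(f(-2) + 148) = (8*(1/3 + 8))*(-2*(-12 - 2) + 148) = (8*(25/3))*(-2*(-14) + 148) = 200*(28 + 148)/3 = (200/3)*176 = 35200/3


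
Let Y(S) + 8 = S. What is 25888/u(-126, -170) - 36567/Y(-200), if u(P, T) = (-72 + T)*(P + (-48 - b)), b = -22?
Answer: 84404077/478192 ≈ 176.51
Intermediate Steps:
Y(S) = -8 + S
u(P, T) = (-72 + T)*(-26 + P) (u(P, T) = (-72 + T)*(P + (-48 - 1*(-22))) = (-72 + T)*(P + (-48 + 22)) = (-72 + T)*(P - 26) = (-72 + T)*(-26 + P))
25888/u(-126, -170) - 36567/Y(-200) = 25888/(1872 - 72*(-126) - 26*(-170) - 126*(-170)) - 36567/(-8 - 200) = 25888/(1872 + 9072 + 4420 + 21420) - 36567/(-208) = 25888/36784 - 36567*(-1/208) = 25888*(1/36784) + 36567/208 = 1618/2299 + 36567/208 = 84404077/478192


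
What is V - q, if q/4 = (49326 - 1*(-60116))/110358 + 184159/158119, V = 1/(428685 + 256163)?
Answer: -51539293850881619/5975194909243248 ≈ -8.6255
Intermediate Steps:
V = 1/684848 ≈ 1.4602e-6
q = 75256557040/8724848301 (q = 4*((49326 - 1*(-60116))/110358 + 184159/158119) = 4*((49326 + 60116)*(1/110358) + 184159*(1/158119)) = 4*(109442*(1/110358) + 184159/158119) = 4*(54721/55179 + 184159/158119) = 4*(18814139260/8724848301) = 75256557040/8724848301 ≈ 8.6255)
V - q = 1/684848 - 1*75256557040/8724848301 = 1/684848 - 75256557040/8724848301 = -51539293850881619/5975194909243248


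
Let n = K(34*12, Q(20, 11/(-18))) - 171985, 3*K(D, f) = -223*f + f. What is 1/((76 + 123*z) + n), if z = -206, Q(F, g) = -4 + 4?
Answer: -1/197247 ≈ -5.0698e-6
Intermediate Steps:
Q(F, g) = 0
K(D, f) = -74*f (K(D, f) = (-223*f + f)/3 = (-222*f)/3 = -74*f)
n = -171985 (n = -74*0 - 171985 = 0 - 171985 = -171985)
1/((76 + 123*z) + n) = 1/((76 + 123*(-206)) - 171985) = 1/((76 - 25338) - 171985) = 1/(-25262 - 171985) = 1/(-197247) = -1/197247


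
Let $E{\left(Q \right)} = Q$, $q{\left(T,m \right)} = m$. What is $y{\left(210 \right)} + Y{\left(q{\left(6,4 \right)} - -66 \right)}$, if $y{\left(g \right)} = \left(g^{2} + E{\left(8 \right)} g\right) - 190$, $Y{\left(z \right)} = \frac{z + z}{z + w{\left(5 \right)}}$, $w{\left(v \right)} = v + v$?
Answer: $\frac{182367}{4} \approx 45592.0$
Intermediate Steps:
$w{\left(v \right)} = 2 v$
$Y{\left(z \right)} = \frac{2 z}{10 + z}$ ($Y{\left(z \right)} = \frac{z + z}{z + 2 \cdot 5} = \frac{2 z}{z + 10} = \frac{2 z}{10 + z}$)
$y{\left(g \right)} = -190 + g^{2} + 8 g$ ($y{\left(g \right)} = \left(g^{2} + 8 g\right) - 190 = -190 + g^{2} + 8 g$)
$y{\left(210 \right)} + Y{\left(q{\left(6,4 \right)} - -66 \right)} = \left(-190 + 210^{2} + 8 \cdot 210\right) + \frac{2 \left(4 - -66\right)}{10 + \left(4 - -66\right)} = \left(-190 + 44100 + 1680\right) + \frac{2 \left(4 + 66\right)}{10 + \left(4 + 66\right)} = 45590 + 2 \cdot 70 \frac{1}{10 + 70} = 45590 + 2 \cdot 70 \cdot \frac{1}{80} = 45590 + \frac{7}{4} = \frac{182367}{4}$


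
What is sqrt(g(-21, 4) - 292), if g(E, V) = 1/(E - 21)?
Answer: I*sqrt(515130)/42 ≈ 17.089*I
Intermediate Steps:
g(E, V) = 1/(-21 + E)
sqrt(g(-21, 4) - 292) = sqrt(1/(-21 - 21) - 292) = sqrt(1/(-42) - 292) = sqrt(-1/42 - 292) = sqrt(-12265/42) = I*sqrt(515130)/42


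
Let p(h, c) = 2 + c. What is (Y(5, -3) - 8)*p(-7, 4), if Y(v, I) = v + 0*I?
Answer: -18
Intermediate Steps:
Y(v, I) = v (Y(v, I) = v + 0 = v)
(Y(5, -3) - 8)*p(-7, 4) = (5 - 8)*(2 + 4) = -3*6 = -18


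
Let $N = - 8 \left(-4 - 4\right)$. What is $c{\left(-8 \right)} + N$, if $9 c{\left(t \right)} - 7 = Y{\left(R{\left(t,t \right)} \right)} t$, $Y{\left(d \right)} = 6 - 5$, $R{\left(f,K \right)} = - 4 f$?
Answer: $\frac{575}{9} \approx 63.889$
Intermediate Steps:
$Y{\left(d \right)} = 1$ ($Y{\left(d \right)} = 6 - 5 = 1$)
$c{\left(t \right)} = \frac{7}{9} + \frac{t}{9}$ ($c{\left(t \right)} = \frac{7}{9} + \frac{1 t}{9} = \frac{7}{9} + \frac{t}{9}$)
$N = 64$ ($N = \left(-8\right) \left(-8\right) = 64$)
$c{\left(-8 \right)} + N = \left(\frac{7}{9} + \frac{1}{9} \left(-8\right)\right) + 64 = \left(\frac{7}{9} - \frac{8}{9}\right) + 64 = - \frac{1}{9} + 64 = \frac{575}{9}$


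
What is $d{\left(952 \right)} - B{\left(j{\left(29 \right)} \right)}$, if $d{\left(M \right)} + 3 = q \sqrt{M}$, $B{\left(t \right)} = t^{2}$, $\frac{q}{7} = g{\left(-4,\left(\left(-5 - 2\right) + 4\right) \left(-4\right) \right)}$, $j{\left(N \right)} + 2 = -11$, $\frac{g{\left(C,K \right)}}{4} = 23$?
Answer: $-172 + 1288 \sqrt{238} \approx 19698.0$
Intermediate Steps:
$g{\left(C,K \right)} = 92$ ($g{\left(C,K \right)} = 4 \cdot 23 = 92$)
$j{\left(N \right)} = -13$ ($j{\left(N \right)} = -2 - 11 = -13$)
$q = 644$ ($q = 7 \cdot 92 = 644$)
$d{\left(M \right)} = -3 + 644 \sqrt{M}$
$d{\left(952 \right)} - B{\left(j{\left(29 \right)} \right)} = \left(-3 + 644 \sqrt{952}\right) - \left(-13\right)^{2} = \left(-3 + 644 \cdot 2 \sqrt{238}\right) - 169 = \left(-3 + 1288 \sqrt{238}\right) - 169 = -172 + 1288 \sqrt{238}$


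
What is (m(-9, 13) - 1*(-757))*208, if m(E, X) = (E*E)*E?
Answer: 5824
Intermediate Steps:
m(E, X) = E³ (m(E, X) = E²*E = E³)
(m(-9, 13) - 1*(-757))*208 = ((-9)³ - 1*(-757))*208 = (-729 + 757)*208 = 28*208 = 5824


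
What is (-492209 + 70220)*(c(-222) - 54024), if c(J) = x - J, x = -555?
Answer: 22938056073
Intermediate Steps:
c(J) = -555 - J
(-492209 + 70220)*(c(-222) - 54024) = (-492209 + 70220)*((-555 - 1*(-222)) - 54024) = -421989*((-555 + 222) - 54024) = -421989*(-333 - 54024) = -421989*(-54357) = 22938056073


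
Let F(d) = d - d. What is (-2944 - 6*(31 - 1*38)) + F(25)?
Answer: -2902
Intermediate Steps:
F(d) = 0
(-2944 - 6*(31 - 1*38)) + F(25) = (-2944 - 6*(31 - 1*38)) + 0 = (-2944 - 6*(31 - 38)) + 0 = (-2944 - 6*(-7)) + 0 = (-2944 + 42) + 0 = -2902 + 0 = -2902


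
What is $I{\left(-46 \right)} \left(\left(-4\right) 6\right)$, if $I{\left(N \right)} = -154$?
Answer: $3696$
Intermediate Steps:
$I{\left(-46 \right)} \left(\left(-4\right) 6\right) = - 154 \left(\left(-4\right) 6\right) = \left(-154\right) \left(-24\right) = 3696$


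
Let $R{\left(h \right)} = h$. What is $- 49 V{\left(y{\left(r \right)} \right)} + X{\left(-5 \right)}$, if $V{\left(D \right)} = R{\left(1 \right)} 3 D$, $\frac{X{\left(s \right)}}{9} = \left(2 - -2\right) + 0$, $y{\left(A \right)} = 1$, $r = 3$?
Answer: $-111$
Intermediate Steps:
$X{\left(s \right)} = 36$ ($X{\left(s \right)} = 9 \left(\left(2 - -2\right) + 0\right) = 9 \left(\left(2 + 2\right) + 0\right) = 9 \left(4 + 0\right) = 9 \cdot 4 = 36$)
$V{\left(D \right)} = 3 D$ ($V{\left(D \right)} = 1 \cdot 3 D = 3 D$)
$- 49 V{\left(y{\left(r \right)} \right)} + X{\left(-5 \right)} = - 49 \cdot 3 \cdot 1 + 36 = \left(-49\right) 3 + 36 = -147 + 36 = -111$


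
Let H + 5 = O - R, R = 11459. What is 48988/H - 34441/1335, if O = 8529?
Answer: -33296663/783645 ≈ -42.490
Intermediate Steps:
H = -2935 (H = -5 + (8529 - 1*11459) = -5 + (8529 - 11459) = -5 - 2930 = -2935)
48988/H - 34441/1335 = 48988/(-2935) - 34441/1335 = 48988*(-1/2935) - 34441*1/1335 = -48988/2935 - 34441/1335 = -33296663/783645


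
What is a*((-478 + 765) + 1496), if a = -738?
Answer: -1315854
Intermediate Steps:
a*((-478 + 765) + 1496) = -738*((-478 + 765) + 1496) = -738*(287 + 1496) = -738*1783 = -1315854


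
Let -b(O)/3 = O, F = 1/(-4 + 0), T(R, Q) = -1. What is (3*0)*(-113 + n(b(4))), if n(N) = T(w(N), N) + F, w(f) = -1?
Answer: 0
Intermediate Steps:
F = -¼ (F = 1/(-4) = -¼ ≈ -0.25000)
b(O) = -3*O
n(N) = -5/4 (n(N) = -1 - ¼ = -5/4)
(3*0)*(-113 + n(b(4))) = (3*0)*(-113 - 5/4) = 0*(-457/4) = 0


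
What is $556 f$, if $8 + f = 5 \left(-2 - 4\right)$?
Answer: $-21128$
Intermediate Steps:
$f = -38$ ($f = -8 + 5 \left(-2 - 4\right) = -8 + 5 \left(-6\right) = -8 - 30 = -38$)
$556 f = 556 \left(-38\right) = -21128$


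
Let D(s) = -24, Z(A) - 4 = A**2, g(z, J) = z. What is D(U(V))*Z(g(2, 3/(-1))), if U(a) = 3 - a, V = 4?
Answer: -192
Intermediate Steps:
Z(A) = 4 + A**2
D(U(V))*Z(g(2, 3/(-1))) = -24*(4 + 2**2) = -24*(4 + 4) = -24*8 = -192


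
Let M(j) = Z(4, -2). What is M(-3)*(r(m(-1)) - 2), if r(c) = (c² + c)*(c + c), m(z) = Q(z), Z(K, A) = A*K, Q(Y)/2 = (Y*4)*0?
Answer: 16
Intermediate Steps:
Q(Y) = 0 (Q(Y) = 2*((Y*4)*0) = 2*((4*Y)*0) = 2*0 = 0)
m(z) = 0
r(c) = 2*c*(c + c²) (r(c) = (c + c²)*(2*c) = 2*c*(c + c²))
M(j) = -8 (M(j) = -2*4 = -8)
M(-3)*(r(m(-1)) - 2) = -8*(2*0²*(1 + 0) - 2) = -8*(2*0*1 - 2) = -8*(0 - 2) = -8*(-2) = 16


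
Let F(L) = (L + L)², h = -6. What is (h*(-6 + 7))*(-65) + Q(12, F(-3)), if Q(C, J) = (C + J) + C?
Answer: 450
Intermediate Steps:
F(L) = 4*L² (F(L) = (2*L)² = 4*L²)
Q(C, J) = J + 2*C
(h*(-6 + 7))*(-65) + Q(12, F(-3)) = -6*(-6 + 7)*(-65) + (4*(-3)² + 2*12) = -6*1*(-65) + (4*9 + 24) = -6*(-65) + (36 + 24) = 390 + 60 = 450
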